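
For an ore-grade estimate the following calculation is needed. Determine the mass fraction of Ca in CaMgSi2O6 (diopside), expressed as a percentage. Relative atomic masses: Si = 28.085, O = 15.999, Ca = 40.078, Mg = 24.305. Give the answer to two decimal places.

Formula mass = 1*40.078 + 1*24.305 + 2*28.085 + 6*15.999 = 216.547 g/mol, of which 40.078 g is Ca.
So Ca makes up 40.078/216.547 = 0.1851 of the mass, i.e. 18.51%.

18.51 wt%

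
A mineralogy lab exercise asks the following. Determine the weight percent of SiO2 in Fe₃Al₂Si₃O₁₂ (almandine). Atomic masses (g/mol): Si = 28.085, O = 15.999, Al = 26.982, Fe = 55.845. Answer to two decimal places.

Molar mass of Fe₃Al₂Si₃O₁₂ = 3*55.845 + 2*26.982 + 3*28.085 + 12*15.999 = 497.742 g/mol.
Each formula unit contains 3 Si, equivalent to 3/1 = 3.0000 mol SiO2.
M(SiO2) = 1×28.085 + 2×15.999 = 60.083 g/mol.
Mass of SiO2 per formula unit = 3.0000 × 60.083 = 180.249 g.
SiO2 wt% = 180.249 / 497.742 × 100 = 36.21%.

36.21 wt%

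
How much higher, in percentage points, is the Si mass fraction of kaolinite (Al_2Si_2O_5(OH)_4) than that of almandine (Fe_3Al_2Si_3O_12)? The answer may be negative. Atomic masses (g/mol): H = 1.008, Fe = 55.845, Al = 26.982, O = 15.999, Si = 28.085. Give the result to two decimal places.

First mineral: 56.170 g Si in 258.157 g formula = 21.76 wt% Si.
Second mineral: 84.255 g Si in 497.742 g formula = 16.93 wt% Si.
21.76% − 16.93% gives a difference of 4.83 percentage points.

4.83 percentage points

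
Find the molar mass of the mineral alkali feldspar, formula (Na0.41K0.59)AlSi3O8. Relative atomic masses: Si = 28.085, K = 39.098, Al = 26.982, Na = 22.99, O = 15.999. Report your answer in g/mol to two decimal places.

271.72 g/mol

M = 0.41*22.99 + 0.59*39.098 + 1*26.982 + 3*28.085 + 8*15.999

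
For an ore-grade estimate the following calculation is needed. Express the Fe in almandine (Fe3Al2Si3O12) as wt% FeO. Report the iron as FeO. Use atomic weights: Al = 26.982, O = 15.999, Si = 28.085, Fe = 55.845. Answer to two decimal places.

M(Fe3Al2Si3O12) = 497.742 g/mol; M(FeO) = 71.844 g/mol.
Moles FeO per formula unit = 3 Fe ÷ 1 = 3.0000.
FeO fraction = (3.0000 × 71.844) / 497.742 = 215.532/497.742 = 0.4330.

43.30 wt%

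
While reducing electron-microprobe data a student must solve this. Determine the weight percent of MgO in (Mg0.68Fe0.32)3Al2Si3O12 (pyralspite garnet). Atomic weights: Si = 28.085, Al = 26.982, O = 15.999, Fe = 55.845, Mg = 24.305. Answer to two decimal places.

M((Mg0.68Fe0.32)3Al2Si3O12) = 433.400 g/mol; M(MgO) = 40.304 g/mol.
Moles MgO per formula unit = 2.04 Mg ÷ 1 = 2.0400.
MgO fraction = (2.0400 × 40.304) / 433.400 = 82.220/433.400 = 0.1897.

18.97 wt%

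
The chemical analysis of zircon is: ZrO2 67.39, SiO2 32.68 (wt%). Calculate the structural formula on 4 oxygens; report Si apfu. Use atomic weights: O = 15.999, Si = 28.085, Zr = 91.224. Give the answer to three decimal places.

0.997 Si apfu

ZrO2: 67.39/123.222 = 0.54690 mol → 0.54690 mol Zr, 1.09380 mol O.
SiO2: 32.68/60.083 = 0.54391 mol → 0.54391 mol Si, 1.08782 mol O.
Total oxygen = 2.18162 mol. Normalization factor = 4/2.18162 = 1.83350.
Si per 4 O = 0.54391 × 1.83350 = 0.997.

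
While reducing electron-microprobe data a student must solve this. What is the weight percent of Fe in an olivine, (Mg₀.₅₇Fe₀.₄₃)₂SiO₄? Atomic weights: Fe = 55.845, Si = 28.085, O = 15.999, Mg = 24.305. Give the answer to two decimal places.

28.62 mass %

Molar mass of (Mg₀.₅₇Fe₀.₄₃)₂SiO₄: 1.14×24.305 + 0.86×55.845 + 1×28.085 + 4×15.999 = 167.815 g/mol.
Mass of Fe per formula unit: 0.86 × 55.845 = 48.027 g.
Weight fraction Fe = 48.027 / 167.815 = 0.2862.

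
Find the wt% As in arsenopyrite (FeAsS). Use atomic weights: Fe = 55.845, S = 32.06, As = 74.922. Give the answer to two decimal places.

46.01 weight percent

M(FeAsS) = 162.827 g/mol.
As contributes 1 × 74.922 = 74.922 g per mole.
74.922/162.827 = 0.4601 → 46.01%.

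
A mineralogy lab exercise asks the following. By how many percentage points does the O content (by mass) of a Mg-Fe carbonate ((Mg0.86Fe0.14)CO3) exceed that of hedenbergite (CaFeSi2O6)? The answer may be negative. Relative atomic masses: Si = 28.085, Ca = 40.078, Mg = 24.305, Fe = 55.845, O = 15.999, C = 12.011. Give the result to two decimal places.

First mineral: 47.997 g O in 88.729 g formula = 54.09 wt% O.
Second mineral: 95.994 g O in 248.087 g formula = 38.69 wt% O.
54.09% − 38.69% gives a difference of 15.40 percentage points.

15.40 percentage points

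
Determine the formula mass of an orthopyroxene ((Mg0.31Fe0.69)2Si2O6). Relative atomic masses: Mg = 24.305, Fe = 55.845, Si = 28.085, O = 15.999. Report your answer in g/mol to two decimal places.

The formula mass is the sum 0.62×24.305 + 1.38×55.845 + 2×28.085 + 6×15.999.

244.30 g/mol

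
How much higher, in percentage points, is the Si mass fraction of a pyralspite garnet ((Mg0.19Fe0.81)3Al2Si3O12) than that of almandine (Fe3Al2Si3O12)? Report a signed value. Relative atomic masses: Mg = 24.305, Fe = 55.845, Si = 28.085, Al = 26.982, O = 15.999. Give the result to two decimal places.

0.63 percentage points

Si in (Mg0.19Fe0.81)3Al2Si3O12: molar mass 479.764 g/mol; 3×28.085 = 84.255 g → 17.56 wt%.
Si in Fe3Al2Si3O12: molar mass 497.742 g/mol; 3×28.085 = 84.255 g → 16.93 wt%.
Difference = 17.56 − 16.93 = 0.63 percentage points.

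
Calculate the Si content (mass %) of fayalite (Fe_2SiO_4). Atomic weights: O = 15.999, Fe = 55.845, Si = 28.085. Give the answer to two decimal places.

13.78 mass %

Formula mass = 2*55.845 + 1*28.085 + 4*15.999 = 203.771 g/mol, of which 28.085 g is Si.
So Si makes up 28.085/203.771 = 0.1378 of the mass, i.e. 13.78%.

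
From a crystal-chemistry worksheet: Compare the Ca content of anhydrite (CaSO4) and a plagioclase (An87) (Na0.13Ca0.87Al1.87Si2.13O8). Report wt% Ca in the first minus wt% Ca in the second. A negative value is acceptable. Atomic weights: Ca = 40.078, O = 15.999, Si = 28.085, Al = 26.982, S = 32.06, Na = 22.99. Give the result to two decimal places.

16.81 percentage points

M(CaSO4) = 136.134 g/mol, so wt% Ca = 40.078/136.134 × 100 = 29.44%.
M(Na0.13Ca0.87Al1.87Si2.13O8) = 276.126 g/mol, so wt% Ca = 34.868/276.126 × 100 = 12.63%.
29.44 − 12.63 = 16.81 pp.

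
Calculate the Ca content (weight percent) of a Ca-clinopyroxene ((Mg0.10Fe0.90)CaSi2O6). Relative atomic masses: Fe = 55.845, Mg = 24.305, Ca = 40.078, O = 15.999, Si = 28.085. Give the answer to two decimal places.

M((Mg0.10Fe0.90)CaSi2O6) = 244.933 g/mol.
Ca contributes 1 × 40.078 = 40.078 g per mole.
40.078/244.933 = 0.1636 → 16.36%.

16.36 weight percent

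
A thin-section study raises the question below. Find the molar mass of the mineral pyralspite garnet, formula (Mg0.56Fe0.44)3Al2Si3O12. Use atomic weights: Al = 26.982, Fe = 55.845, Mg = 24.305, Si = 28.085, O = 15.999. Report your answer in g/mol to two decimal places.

M = 1.68(24.305) + 1.32(55.845) + 2(26.982) + 3(28.085) + 12(15.999)

444.75 g/mol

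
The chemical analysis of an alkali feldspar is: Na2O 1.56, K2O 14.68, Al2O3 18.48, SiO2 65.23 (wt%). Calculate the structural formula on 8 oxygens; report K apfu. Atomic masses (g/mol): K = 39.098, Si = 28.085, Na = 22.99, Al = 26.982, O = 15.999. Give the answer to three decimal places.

1.56 wt% Na2O ÷ 61.979 g/mol = 0.02517 mol, giving 0.05034 Na and 0.02517 O.
14.68 wt% K2O ÷ 94.195 g/mol = 0.15585 mol, giving 0.31170 K and 0.15585 O.
18.48 wt% Al2O3 ÷ 101.961 g/mol = 0.18125 mol, giving 0.36250 Al and 0.54375 O.
65.23 wt% SiO2 ÷ 60.083 g/mol = 1.08566 mol, giving 1.08566 Si and 2.17132 O.
Oxygen sums to 2.89609; scaling by 8/2.89609 = 2.76235 puts the formula on 8 O.
K: 0.31170 × 2.76235 = 0.861 atoms per formula unit.

0.861 K apfu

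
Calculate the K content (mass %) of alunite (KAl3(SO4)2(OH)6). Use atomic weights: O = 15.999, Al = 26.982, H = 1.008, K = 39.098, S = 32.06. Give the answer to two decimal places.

Molar mass of KAl3(SO4)2(OH)6: 1·39.098 + 3·26.982 + 2·32.06 + 14·15.999 + 6·1.008 = 414.198 g/mol.
Mass of K per formula unit: 1 × 39.098 = 39.098 g.
Weight fraction K = 39.098 / 414.198 = 0.0944.

9.44 mass %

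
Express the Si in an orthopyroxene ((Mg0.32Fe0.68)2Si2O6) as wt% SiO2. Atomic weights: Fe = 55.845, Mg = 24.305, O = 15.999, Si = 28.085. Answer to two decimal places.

M((Mg0.32Fe0.68)2Si2O6) = 243.668 g/mol; M(SiO2) = 60.083 g/mol.
Moles SiO2 per formula unit = 2 Si ÷ 1 = 2.0000.
SiO2 fraction = (2.0000 × 60.083) / 243.668 = 120.166/243.668 = 0.4932.

49.32 wt%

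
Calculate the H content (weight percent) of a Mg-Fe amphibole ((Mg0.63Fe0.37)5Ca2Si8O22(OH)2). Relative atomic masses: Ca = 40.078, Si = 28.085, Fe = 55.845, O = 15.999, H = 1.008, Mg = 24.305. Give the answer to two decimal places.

0.23 weight percent

Molar mass of (Mg0.63Fe0.37)5Ca2Si8O22(OH)2: 3.15·24.305 + 1.85·55.845 + 2·40.078 + 8·28.085 + 24·15.999 + 2·1.008 = 870.702 g/mol.
Mass of H per formula unit: 2 × 1.008 = 2.016 g.
Weight fraction H = 2.016 / 870.702 = 0.0023.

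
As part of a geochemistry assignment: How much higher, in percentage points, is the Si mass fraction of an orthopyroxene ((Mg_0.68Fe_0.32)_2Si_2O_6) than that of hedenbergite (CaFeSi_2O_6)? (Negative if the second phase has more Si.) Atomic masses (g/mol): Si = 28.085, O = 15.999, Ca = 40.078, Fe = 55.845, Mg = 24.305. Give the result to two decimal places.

2.78 percentage points

M((Mg_0.68Fe_0.32)_2Si_2O_6) = 220.960 g/mol, so wt% Si = 56.170/220.960 × 100 = 25.42%.
M(CaFeSi_2O_6) = 248.087 g/mol, so wt% Si = 56.170/248.087 × 100 = 22.64%.
25.42 − 22.64 = 2.78 pp.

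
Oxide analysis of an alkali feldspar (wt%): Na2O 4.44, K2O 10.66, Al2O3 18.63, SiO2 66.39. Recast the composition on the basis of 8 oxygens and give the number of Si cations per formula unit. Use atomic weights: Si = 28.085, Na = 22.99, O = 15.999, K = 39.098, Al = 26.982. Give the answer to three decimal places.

Na2O: 4.44/61.979 = 0.07164 mol → 0.14328 mol Na, 0.07164 mol O.
K2O: 10.66/94.195 = 0.11317 mol → 0.22634 mol K, 0.11317 mol O.
Al2O3: 18.63/101.961 = 0.18272 mol → 0.36544 mol Al, 0.54816 mol O.
SiO2: 66.39/60.083 = 1.10497 mol → 1.10497 mol Si, 2.20994 mol O.
Total oxygen = 2.94291 mol. Normalization factor = 8/2.94291 = 2.71840.
Si per 8 O = 1.10497 × 2.71840 = 3.004.

3.004 Si apfu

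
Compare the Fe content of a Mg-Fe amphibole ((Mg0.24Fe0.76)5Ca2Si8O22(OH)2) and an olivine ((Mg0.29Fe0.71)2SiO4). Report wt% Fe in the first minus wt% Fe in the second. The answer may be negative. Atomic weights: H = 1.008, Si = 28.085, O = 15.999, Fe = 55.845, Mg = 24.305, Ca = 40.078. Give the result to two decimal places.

First mineral: 212.211 g Fe in 932.205 g formula = 22.76 wt% Fe.
Second mineral: 79.300 g Fe in 185.478 g formula = 42.75 wt% Fe.
22.76% − 42.75% gives a difference of -19.99 percentage points.

-19.99 percentage points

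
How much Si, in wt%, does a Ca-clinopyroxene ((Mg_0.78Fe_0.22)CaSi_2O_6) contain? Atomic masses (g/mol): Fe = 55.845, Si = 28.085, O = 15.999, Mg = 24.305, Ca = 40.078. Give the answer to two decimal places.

25.13 wt%

Formula mass = 0.78*24.305 + 0.22*55.845 + 1*40.078 + 2*28.085 + 6*15.999 = 223.486 g/mol, of which 56.170 g is Si.
So Si makes up 56.170/223.486 = 0.2513 of the mass, i.e. 25.13%.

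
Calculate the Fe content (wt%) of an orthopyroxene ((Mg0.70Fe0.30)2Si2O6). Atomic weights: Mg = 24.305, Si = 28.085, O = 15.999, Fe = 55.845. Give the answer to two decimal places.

Formula mass = 1.40*24.305 + 0.60*55.845 + 2*28.085 + 6*15.999 = 219.698 g/mol, of which 33.507 g is Fe.
So Fe makes up 33.507/219.698 = 0.1525 of the mass, i.e. 15.25%.

15.25 wt%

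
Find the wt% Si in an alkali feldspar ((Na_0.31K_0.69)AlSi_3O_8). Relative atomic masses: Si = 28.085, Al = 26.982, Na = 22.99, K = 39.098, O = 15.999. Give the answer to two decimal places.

30.82 mass %

Formula mass = 0.31*22.99 + 0.69*39.098 + 1*26.982 + 3*28.085 + 8*15.999 = 273.334 g/mol, of which 84.255 g is Si.
So Si makes up 84.255/273.334 = 0.3082 of the mass, i.e. 30.82%.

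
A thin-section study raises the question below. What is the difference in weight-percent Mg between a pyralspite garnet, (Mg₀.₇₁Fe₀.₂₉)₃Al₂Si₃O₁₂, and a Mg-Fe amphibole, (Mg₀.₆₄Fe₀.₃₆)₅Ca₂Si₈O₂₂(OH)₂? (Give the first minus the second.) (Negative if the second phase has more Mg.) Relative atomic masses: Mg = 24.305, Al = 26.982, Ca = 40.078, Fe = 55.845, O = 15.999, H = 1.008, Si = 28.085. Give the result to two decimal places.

3.07 percentage points

Mg in (Mg₀.₇₁Fe₀.₂₉)₃Al₂Si₃O₁₂: molar mass 430.562 g/mol; 2.13×24.305 = 51.770 g → 12.02 wt%.
Mg in (Mg₀.₆₄Fe₀.₃₆)₅Ca₂Si₈O₂₂(OH)₂: molar mass 869.125 g/mol; 3.20×24.305 = 77.776 g → 8.95 wt%.
Difference = 12.02 − 8.95 = 3.07 percentage points.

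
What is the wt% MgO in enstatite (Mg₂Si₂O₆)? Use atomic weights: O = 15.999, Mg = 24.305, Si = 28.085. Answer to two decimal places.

Formula mass = 200.774 g/mol.
2 Mg → 2.0000 mol MgO per formula unit; M(MgO) = 40.304, so MgO mass = 80.608 g.
80.608/200.774 × 100 = 40.15 wt%.

40.15 wt%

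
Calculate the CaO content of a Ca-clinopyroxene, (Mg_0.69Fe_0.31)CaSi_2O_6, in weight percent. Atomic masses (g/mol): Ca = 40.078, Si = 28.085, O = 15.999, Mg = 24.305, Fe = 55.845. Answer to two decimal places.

Molar mass of (Mg_0.69Fe_0.31)CaSi_2O_6 = 0.69·24.305 + 0.31·55.845 + 1·40.078 + 2·28.085 + 6·15.999 = 226.324 g/mol.
Each formula unit contains 1 Ca, equivalent to 1/1 = 1.0000 mol CaO.
M(CaO) = 1×40.078 + 1×15.999 = 56.077 g/mol.
Mass of CaO per formula unit = 1.0000 × 56.077 = 56.077 g.
CaO wt% = 56.077 / 226.324 × 100 = 24.78%.

24.78 wt%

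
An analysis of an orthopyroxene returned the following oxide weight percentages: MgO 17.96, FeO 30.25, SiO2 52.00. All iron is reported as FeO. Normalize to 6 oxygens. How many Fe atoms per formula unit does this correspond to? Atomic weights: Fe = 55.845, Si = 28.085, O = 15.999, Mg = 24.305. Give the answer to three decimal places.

MgO: 17.96/40.304 = 0.44561 mol → 0.44561 mol Mg, 0.44561 mol O.
FeO: 30.25/71.844 = 0.42105 mol → 0.42105 mol Fe, 0.42105 mol O.
SiO2: 52.00/60.083 = 0.86547 mol → 0.86547 mol Si, 1.73094 mol O.
Total oxygen = 2.59760 mol. Normalization factor = 6/2.59760 = 2.30982.
Fe per 6 O = 0.42105 × 2.30982 = 0.973.

0.973 Fe apfu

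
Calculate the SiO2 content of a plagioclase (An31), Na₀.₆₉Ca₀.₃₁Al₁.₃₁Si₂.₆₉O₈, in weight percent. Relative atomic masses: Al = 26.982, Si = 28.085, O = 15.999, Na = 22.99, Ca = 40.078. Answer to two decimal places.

60.49 wt%

Molar mass of Na₀.₆₉Ca₀.₃₁Al₁.₃₁Si₂.₆₉O₈ = 0.69×22.99 + 0.31×40.078 + 1.31×26.982 + 2.69×28.085 + 8×15.999 = 267.174 g/mol.
Each formula unit contains 2.69 Si, equivalent to 2.69/1 = 2.6900 mol SiO2.
M(SiO2) = 1×28.085 + 2×15.999 = 60.083 g/mol.
Mass of SiO2 per formula unit = 2.6900 × 60.083 = 161.623 g.
SiO2 wt% = 161.623 / 267.174 × 100 = 60.49%.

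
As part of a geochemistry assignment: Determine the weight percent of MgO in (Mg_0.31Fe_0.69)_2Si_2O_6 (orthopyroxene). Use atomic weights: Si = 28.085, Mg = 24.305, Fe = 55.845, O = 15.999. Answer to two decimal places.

Formula mass = 244.299 g/mol.
0.62 Mg → 0.6200 mol MgO per formula unit; M(MgO) = 40.304, so MgO mass = 24.988 g.
24.988/244.299 × 100 = 10.23 wt%.

10.23 wt%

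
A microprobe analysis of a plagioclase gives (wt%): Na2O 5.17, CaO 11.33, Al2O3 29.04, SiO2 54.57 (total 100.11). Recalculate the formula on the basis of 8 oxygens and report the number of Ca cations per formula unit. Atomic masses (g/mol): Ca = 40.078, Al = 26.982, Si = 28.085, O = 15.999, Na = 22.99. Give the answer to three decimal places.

Na2O (M=61.979): mol = 0.08342; Na = 0.16684, O = 0.08342.
CaO (M=56.077): mol = 0.20204; Ca = 0.20204, O = 0.20204.
Al2O3 (M=101.961): mol = 0.28481; Al = 0.56962, O = 0.85443.
SiO2 (M=60.083): mol = 0.90824; Si = 0.90824, O = 1.81648.
ΣO = 2.95637; factor = 8/ΣO = 2.70602.
Ca apfu = 0.20204 × 2.70602 = 0.547.

0.547 Ca apfu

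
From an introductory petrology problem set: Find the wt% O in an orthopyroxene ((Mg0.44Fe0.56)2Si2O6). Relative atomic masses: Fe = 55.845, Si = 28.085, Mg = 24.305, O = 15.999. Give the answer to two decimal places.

Formula mass = 0.88*24.305 + 1.12*55.845 + 2*28.085 + 6*15.999 = 236.099 g/mol, of which 95.994 g is O.
So O makes up 95.994/236.099 = 0.4066 of the mass, i.e. 40.66%.

40.66 mass %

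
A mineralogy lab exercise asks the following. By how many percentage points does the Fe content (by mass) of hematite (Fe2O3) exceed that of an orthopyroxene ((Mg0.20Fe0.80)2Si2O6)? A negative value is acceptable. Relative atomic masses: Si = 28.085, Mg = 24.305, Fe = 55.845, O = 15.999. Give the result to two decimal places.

34.38 percentage points

Fe in Fe2O3: molar mass 159.687 g/mol; 2×55.845 = 111.690 g → 69.94 wt%.
Fe in (Mg0.20Fe0.80)2Si2O6: molar mass 251.238 g/mol; 1.60×55.845 = 89.352 g → 35.56 wt%.
Difference = 69.94 − 35.56 = 34.38 percentage points.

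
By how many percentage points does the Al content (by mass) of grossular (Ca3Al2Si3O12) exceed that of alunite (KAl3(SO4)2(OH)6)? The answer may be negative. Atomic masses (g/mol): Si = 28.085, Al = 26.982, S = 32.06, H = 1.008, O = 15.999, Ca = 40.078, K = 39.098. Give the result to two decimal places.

-7.56 percentage points

First mineral: 53.964 g Al in 450.441 g formula = 11.98 wt% Al.
Second mineral: 80.946 g Al in 414.198 g formula = 19.54 wt% Al.
11.98% − 19.54% gives a difference of -7.56 percentage points.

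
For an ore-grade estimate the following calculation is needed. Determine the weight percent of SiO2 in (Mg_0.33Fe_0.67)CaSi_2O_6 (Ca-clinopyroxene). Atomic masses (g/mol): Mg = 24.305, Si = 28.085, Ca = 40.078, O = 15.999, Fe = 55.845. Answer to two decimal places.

M((Mg_0.33Fe_0.67)CaSi_2O_6) = 237.679 g/mol; M(SiO2) = 60.083 g/mol.
Moles SiO2 per formula unit = 2 Si ÷ 1 = 2.0000.
SiO2 fraction = (2.0000 × 60.083) / 237.679 = 120.166/237.679 = 0.5056.

50.56 wt%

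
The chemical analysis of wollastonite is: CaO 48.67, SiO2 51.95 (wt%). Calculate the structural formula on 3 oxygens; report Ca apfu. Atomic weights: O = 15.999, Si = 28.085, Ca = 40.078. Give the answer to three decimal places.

1.003 Ca apfu

CaO (M=56.077): mol = 0.86791; Ca = 0.86791, O = 0.86791.
SiO2 (M=60.083): mol = 0.86464; Si = 0.86464, O = 1.72928.
ΣO = 2.59719; factor = 3/ΣO = 1.15509.
Ca apfu = 0.86791 × 1.15509 = 1.003.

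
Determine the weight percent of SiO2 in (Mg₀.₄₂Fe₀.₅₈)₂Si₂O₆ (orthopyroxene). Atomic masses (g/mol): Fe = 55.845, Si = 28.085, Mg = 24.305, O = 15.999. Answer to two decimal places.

M((Mg₀.₄₂Fe₀.₅₈)₂Si₂O₆) = 237.360 g/mol; M(SiO2) = 60.083 g/mol.
Moles SiO2 per formula unit = 2 Si ÷ 1 = 2.0000.
SiO2 fraction = (2.0000 × 60.083) / 237.360 = 120.166/237.360 = 0.5063.

50.63 wt%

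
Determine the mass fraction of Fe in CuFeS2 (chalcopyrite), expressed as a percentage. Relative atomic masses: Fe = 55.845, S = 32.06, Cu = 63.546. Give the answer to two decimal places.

M(CuFeS2) = 183.511 g/mol.
Fe contributes 1 × 55.845 = 55.845 g per mole.
55.845/183.511 = 0.3043 → 30.43%.

30.43 wt%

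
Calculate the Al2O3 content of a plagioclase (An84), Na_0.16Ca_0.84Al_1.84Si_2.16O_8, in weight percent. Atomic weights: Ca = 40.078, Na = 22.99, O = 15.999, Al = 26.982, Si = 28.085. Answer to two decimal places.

34.03 wt%

Formula mass = 275.646 g/mol.
1.84 Al → 0.9200 mol Al2O3 per formula unit; M(Al2O3) = 101.961, so Al2O3 mass = 93.804 g.
93.804/275.646 × 100 = 34.03 wt%.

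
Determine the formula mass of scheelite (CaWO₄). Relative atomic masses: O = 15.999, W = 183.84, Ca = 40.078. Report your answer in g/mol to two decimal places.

The formula mass is the sum 1(40.078) + 1(183.84) + 4(15.999).

287.91 g/mol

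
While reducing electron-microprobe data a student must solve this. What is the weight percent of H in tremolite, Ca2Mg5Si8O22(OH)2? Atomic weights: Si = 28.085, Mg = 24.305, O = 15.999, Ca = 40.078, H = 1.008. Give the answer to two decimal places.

Molar mass of Ca2Mg5Si8O22(OH)2: 2·40.078 + 5·24.305 + 8·28.085 + 24·15.999 + 2·1.008 = 812.353 g/mol.
Mass of H per formula unit: 2 × 1.008 = 2.016 g.
Weight fraction H = 2.016 / 812.353 = 0.0025.

0.25 mass %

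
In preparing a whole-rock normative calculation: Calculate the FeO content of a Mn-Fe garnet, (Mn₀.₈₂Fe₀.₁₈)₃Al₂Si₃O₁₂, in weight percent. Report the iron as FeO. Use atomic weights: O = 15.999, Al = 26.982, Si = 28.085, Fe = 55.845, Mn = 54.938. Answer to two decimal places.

Molar mass of (Mn₀.₈₂Fe₀.₁₈)₃Al₂Si₃O₁₂ = 2.46·54.938 + 0.54·55.845 + 2·26.982 + 3·28.085 + 12·15.999 = 495.511 g/mol.
Each formula unit contains 0.54 Fe, equivalent to 0.54/1 = 0.5400 mol FeO.
M(FeO) = 1×55.845 + 1×15.999 = 71.844 g/mol.
Mass of FeO per formula unit = 0.5400 × 71.844 = 38.796 g.
FeO wt% = 38.796 / 495.511 × 100 = 7.83%.

7.83 wt%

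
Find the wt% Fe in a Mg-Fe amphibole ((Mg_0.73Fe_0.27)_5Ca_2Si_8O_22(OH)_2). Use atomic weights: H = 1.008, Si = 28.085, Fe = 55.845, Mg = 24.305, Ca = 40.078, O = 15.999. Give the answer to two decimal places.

Molar mass of (Mg_0.73Fe_0.27)_5Ca_2Si_8O_22(OH)_2: 3.65×24.305 + 1.35×55.845 + 2×40.078 + 8×28.085 + 24×15.999 + 2×1.008 = 854.932 g/mol.
Mass of Fe per formula unit: 1.35 × 55.845 = 75.391 g.
Weight fraction Fe = 75.391 / 854.932 = 0.0882.

8.82 weight percent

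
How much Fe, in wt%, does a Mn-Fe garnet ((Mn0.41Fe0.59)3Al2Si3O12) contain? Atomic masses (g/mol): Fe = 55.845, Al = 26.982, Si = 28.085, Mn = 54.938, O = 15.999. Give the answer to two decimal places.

M((Mn0.41Fe0.59)3Al2Si3O12) = 496.626 g/mol.
Fe contributes 1.77 × 55.845 = 98.846 g per mole.
98.846/496.626 = 0.1990 → 19.90%.

19.90 wt%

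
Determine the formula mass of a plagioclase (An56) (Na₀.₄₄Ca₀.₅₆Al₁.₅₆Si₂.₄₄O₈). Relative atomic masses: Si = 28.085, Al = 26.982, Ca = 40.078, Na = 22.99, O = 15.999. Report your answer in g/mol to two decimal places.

M = 0.44×22.99 + 0.56×40.078 + 1.56×26.982 + 2.44×28.085 + 8×15.999

271.17 g/mol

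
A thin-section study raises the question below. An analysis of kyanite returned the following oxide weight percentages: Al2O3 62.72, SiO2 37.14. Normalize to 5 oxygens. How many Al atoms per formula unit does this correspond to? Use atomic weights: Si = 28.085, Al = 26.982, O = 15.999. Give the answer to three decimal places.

Al2O3 (M=101.961): mol = 0.61514; Al = 1.23028, O = 1.84542.
SiO2 (M=60.083): mol = 0.61814; Si = 0.61814, O = 1.23628.
ΣO = 3.08170; factor = 5/ΣO = 1.62248.
Al apfu = 1.23028 × 1.62248 = 1.996.

1.996 Al apfu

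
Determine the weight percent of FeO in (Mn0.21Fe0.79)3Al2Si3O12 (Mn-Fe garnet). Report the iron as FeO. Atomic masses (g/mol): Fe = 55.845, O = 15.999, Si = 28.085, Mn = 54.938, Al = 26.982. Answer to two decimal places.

Molar mass of (Mn0.21Fe0.79)3Al2Si3O12 = 0.63·54.938 + 2.37·55.845 + 2·26.982 + 3·28.085 + 12·15.999 = 497.171 g/mol.
Each formula unit contains 2.37 Fe, equivalent to 2.37/1 = 2.3700 mol FeO.
M(FeO) = 1×55.845 + 1×15.999 = 71.844 g/mol.
Mass of FeO per formula unit = 2.3700 × 71.844 = 170.270 g.
FeO wt% = 170.270 / 497.171 × 100 = 34.25%.

34.25 wt%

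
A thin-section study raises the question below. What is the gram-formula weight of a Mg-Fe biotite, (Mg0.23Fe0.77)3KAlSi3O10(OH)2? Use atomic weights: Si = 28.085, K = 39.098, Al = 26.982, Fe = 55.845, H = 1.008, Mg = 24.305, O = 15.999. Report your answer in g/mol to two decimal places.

The formula mass is the sum 0.69*24.305 + 2.31*55.845 + 1*39.098 + 1*26.982 + 3*28.085 + 12*15.999 + 2*1.008.

490.11 g/mol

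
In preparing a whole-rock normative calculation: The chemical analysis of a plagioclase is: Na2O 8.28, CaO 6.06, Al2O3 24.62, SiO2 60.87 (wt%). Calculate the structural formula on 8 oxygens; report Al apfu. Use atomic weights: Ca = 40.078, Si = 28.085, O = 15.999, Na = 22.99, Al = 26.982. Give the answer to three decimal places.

1.291 Al apfu

Na2O (M=61.979): mol = 0.13359; Na = 0.26718, O = 0.13359.
CaO (M=56.077): mol = 0.10807; Ca = 0.10807, O = 0.10807.
Al2O3 (M=101.961): mol = 0.24146; Al = 0.48292, O = 0.72438.
SiO2 (M=60.083): mol = 1.01310; Si = 1.01310, O = 2.02620.
ΣO = 2.99224; factor = 8/ΣO = 2.67358.
Al apfu = 0.48292 × 2.67358 = 1.291.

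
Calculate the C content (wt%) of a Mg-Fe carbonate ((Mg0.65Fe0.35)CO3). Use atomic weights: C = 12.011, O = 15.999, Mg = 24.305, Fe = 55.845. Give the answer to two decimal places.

Molar mass of (Mg0.65Fe0.35)CO3: 0.65·24.305 + 0.35·55.845 + 1·12.011 + 3·15.999 = 95.352 g/mol.
Mass of C per formula unit: 1 × 12.011 = 12.011 g.
Weight fraction C = 12.011 / 95.352 = 0.1260.

12.60 wt%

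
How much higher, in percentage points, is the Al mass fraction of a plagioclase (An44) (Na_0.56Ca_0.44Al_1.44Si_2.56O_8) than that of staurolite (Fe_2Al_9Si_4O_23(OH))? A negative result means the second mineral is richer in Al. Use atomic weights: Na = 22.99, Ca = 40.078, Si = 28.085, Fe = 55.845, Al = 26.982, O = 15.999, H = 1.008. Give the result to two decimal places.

-14.08 percentage points

Al in Na_0.56Ca_0.44Al_1.44Si_2.56O_8: molar mass 269.252 g/mol; 1.44×26.982 = 38.854 g → 14.43 wt%.
Al in Fe_2Al_9Si_4O_23(OH): molar mass 851.852 g/mol; 9×26.982 = 242.838 g → 28.51 wt%.
Difference = 14.43 − 28.51 = -14.08 percentage points.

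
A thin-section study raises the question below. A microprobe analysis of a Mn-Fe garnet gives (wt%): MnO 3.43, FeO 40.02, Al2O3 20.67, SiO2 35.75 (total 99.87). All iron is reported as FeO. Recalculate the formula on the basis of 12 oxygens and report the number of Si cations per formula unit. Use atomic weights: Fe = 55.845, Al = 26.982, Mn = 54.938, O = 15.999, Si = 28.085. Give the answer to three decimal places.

2.971 Si apfu

MnO: 3.43/70.937 = 0.04835 mol → 0.04835 mol Mn, 0.04835 mol O.
FeO: 40.02/71.844 = 0.55704 mol → 0.55704 mol Fe, 0.55704 mol O.
Al2O3: 20.67/101.961 = 0.20272 mol → 0.40544 mol Al, 0.60816 mol O.
SiO2: 35.75/60.083 = 0.59501 mol → 0.59501 mol Si, 1.19002 mol O.
Total oxygen = 2.40357 mol. Normalization factor = 12/2.40357 = 4.99257.
Si per 12 O = 0.59501 × 4.99257 = 2.971.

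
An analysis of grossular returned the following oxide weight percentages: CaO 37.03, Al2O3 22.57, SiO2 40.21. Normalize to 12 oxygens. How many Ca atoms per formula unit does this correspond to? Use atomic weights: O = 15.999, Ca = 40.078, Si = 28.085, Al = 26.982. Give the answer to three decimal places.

37.03 wt% CaO ÷ 56.077 g/mol = 0.66034 mol, giving 0.66034 Ca and 0.66034 O.
22.57 wt% Al2O3 ÷ 101.961 g/mol = 0.22136 mol, giving 0.44272 Al and 0.66408 O.
40.21 wt% SiO2 ÷ 60.083 g/mol = 0.66924 mol, giving 0.66924 Si and 1.33848 O.
Oxygen sums to 2.66290; scaling by 12/2.66290 = 4.50637 puts the formula on 12 O.
Ca: 0.66034 × 4.50637 = 2.976 atoms per formula unit.

2.976 Ca apfu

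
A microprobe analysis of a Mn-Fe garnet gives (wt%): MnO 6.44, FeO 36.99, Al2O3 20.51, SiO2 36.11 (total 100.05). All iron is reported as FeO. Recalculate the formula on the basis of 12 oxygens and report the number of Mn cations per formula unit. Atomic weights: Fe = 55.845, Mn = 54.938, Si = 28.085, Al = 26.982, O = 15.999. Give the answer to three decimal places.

0.452 Mn apfu

MnO: 6.44/70.937 = 0.09078 mol → 0.09078 mol Mn, 0.09078 mol O.
FeO: 36.99/71.844 = 0.51487 mol → 0.51487 mol Fe, 0.51487 mol O.
Al2O3: 20.51/101.961 = 0.20116 mol → 0.40232 mol Al, 0.60348 mol O.
SiO2: 36.11/60.083 = 0.60100 mol → 0.60100 mol Si, 1.20200 mol O.
Total oxygen = 2.41113 mol. Normalization factor = 12/2.41113 = 4.97692.
Mn per 12 O = 0.09078 × 4.97692 = 0.452.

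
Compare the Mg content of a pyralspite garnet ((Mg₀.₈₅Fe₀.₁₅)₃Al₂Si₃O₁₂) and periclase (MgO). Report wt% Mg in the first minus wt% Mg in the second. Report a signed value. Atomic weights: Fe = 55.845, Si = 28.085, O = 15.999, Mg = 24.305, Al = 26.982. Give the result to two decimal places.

-45.45 percentage points

Mg in (Mg₀.₈₅Fe₀.₁₅)₃Al₂Si₃O₁₂: molar mass 417.315 g/mol; 2.55×24.305 = 61.978 g → 14.85 wt%.
Mg in MgO: molar mass 40.304 g/mol; 1×24.305 = 24.305 g → 60.30 wt%.
Difference = 14.85 − 60.30 = -45.45 percentage points.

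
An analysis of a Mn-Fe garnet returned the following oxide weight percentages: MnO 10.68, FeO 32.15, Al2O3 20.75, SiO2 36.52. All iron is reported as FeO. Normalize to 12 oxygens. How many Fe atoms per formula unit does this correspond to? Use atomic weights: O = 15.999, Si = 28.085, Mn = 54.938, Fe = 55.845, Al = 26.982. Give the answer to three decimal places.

2.215 Fe apfu

MnO: 10.68/70.937 = 0.15056 mol → 0.15056 mol Mn, 0.15056 mol O.
FeO: 32.15/71.844 = 0.44750 mol → 0.44750 mol Fe, 0.44750 mol O.
Al2O3: 20.75/101.961 = 0.20351 mol → 0.40702 mol Al, 0.61053 mol O.
SiO2: 36.52/60.083 = 0.60783 mol → 0.60783 mol Si, 1.21566 mol O.
Total oxygen = 2.42425 mol. Normalization factor = 12/2.42425 = 4.94998.
Fe per 12 O = 0.44750 × 4.94998 = 2.215.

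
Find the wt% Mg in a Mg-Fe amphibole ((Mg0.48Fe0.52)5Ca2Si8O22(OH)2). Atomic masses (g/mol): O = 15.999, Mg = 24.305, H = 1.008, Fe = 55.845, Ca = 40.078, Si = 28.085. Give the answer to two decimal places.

6.52 wt%

Molar mass of (Mg0.48Fe0.52)5Ca2Si8O22(OH)2: 2.40·24.305 + 2.60·55.845 + 2·40.078 + 8·28.085 + 24·15.999 + 2·1.008 = 894.357 g/mol.
Mass of Mg per formula unit: 2.40 × 24.305 = 58.332 g.
Weight fraction Mg = 58.332 / 894.357 = 0.0652.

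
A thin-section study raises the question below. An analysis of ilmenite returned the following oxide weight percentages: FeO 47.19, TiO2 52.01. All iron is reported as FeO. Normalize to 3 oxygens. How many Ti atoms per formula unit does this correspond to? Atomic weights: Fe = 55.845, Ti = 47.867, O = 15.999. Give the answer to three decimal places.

47.19 wt% FeO ÷ 71.844 g/mol = 0.65684 mol, giving 0.65684 Fe and 0.65684 O.
52.01 wt% TiO2 ÷ 79.865 g/mol = 0.65122 mol, giving 0.65122 Ti and 1.30244 O.
Oxygen sums to 1.95928; scaling by 3/1.95928 = 1.53117 puts the formula on 3 O.
Ti: 0.65122 × 1.53117 = 0.997 atoms per formula unit.

0.997 Ti apfu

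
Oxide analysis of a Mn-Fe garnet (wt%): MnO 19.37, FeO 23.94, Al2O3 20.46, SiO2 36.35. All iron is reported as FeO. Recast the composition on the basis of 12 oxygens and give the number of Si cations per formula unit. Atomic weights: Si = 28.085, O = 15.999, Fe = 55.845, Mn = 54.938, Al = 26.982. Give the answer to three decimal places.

3.002 Si apfu

19.37 wt% MnO ÷ 70.937 g/mol = 0.27306 mol, giving 0.27306 Mn and 0.27306 O.
23.94 wt% FeO ÷ 71.844 g/mol = 0.33322 mol, giving 0.33322 Fe and 0.33322 O.
20.46 wt% Al2O3 ÷ 101.961 g/mol = 0.20066 mol, giving 0.40132 Al and 0.60198 O.
36.35 wt% SiO2 ÷ 60.083 g/mol = 0.60500 mol, giving 0.60500 Si and 1.21000 O.
Oxygen sums to 2.41826; scaling by 12/2.41826 = 4.96225 puts the formula on 12 O.
Si: 0.60500 × 4.96225 = 3.002 atoms per formula unit.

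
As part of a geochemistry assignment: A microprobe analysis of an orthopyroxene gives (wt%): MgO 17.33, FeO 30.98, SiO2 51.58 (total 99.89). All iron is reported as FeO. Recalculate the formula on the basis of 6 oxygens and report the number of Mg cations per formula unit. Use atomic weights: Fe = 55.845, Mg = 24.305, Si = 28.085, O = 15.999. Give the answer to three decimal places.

1.001 Mg apfu

MgO (M=40.304): mol = 0.42998; Mg = 0.42998, O = 0.42998.
FeO (M=71.844): mol = 0.43121; Fe = 0.43121, O = 0.43121.
SiO2 (M=60.083): mol = 0.85848; Si = 0.85848, O = 1.71696.
ΣO = 2.57815; factor = 6/ΣO = 2.32725.
Mg apfu = 0.42998 × 2.32725 = 1.001.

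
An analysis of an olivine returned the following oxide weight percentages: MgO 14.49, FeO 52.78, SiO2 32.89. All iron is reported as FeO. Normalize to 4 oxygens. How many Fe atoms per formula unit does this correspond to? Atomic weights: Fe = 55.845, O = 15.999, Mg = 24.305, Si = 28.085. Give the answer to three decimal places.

MgO: 14.49/40.304 = 0.35952 mol → 0.35952 mol Mg, 0.35952 mol O.
FeO: 52.78/71.844 = 0.73465 mol → 0.73465 mol Fe, 0.73465 mol O.
SiO2: 32.89/60.083 = 0.54741 mol → 0.54741 mol Si, 1.09482 mol O.
Total oxygen = 2.18899 mol. Normalization factor = 4/2.18899 = 1.82733.
Fe per 4 O = 0.73465 × 1.82733 = 1.342.

1.342 Fe apfu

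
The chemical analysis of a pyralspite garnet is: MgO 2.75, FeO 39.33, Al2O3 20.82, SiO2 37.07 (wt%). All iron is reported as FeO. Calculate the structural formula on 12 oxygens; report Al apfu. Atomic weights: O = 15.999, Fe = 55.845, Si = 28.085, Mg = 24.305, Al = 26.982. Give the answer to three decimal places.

MgO: 2.75/40.304 = 0.06823 mol → 0.06823 mol Mg, 0.06823 mol O.
FeO: 39.33/71.844 = 0.54744 mol → 0.54744 mol Fe, 0.54744 mol O.
Al2O3: 20.82/101.961 = 0.20420 mol → 0.40840 mol Al, 0.61260 mol O.
SiO2: 37.07/60.083 = 0.61698 mol → 0.61698 mol Si, 1.23396 mol O.
Total oxygen = 2.46223 mol. Normalization factor = 12/2.46223 = 4.87363.
Al per 12 O = 0.40840 × 4.87363 = 1.990.

1.990 Al apfu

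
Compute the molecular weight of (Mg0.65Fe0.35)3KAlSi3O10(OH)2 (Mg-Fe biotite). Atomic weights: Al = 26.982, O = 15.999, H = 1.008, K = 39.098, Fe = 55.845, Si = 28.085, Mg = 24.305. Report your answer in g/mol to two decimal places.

450.37 g/mol

M = 1.95×24.305 + 1.05×55.845 + 1×39.098 + 1×26.982 + 3×28.085 + 12×15.999 + 2×1.008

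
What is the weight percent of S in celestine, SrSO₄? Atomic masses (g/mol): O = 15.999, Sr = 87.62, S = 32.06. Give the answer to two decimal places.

17.45 mass %

Formula mass = 1·87.62 + 1·32.06 + 4·15.999 = 183.676 g/mol, of which 32.060 g is S.
So S makes up 32.060/183.676 = 0.1745 of the mass, i.e. 17.45%.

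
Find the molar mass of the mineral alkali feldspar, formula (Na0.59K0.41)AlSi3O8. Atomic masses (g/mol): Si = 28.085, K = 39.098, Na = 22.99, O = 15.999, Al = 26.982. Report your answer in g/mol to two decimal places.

The formula mass is the sum 0.59·22.99 + 0.41·39.098 + 1·26.982 + 3·28.085 + 8·15.999.

268.82 g/mol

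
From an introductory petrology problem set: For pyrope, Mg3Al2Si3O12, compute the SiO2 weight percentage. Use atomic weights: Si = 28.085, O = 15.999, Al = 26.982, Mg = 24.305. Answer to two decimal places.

44.71 wt%

M(Mg3Al2Si3O12) = 403.122 g/mol; M(SiO2) = 60.083 g/mol.
Moles SiO2 per formula unit = 3 Si ÷ 1 = 3.0000.
SiO2 fraction = (3.0000 × 60.083) / 403.122 = 180.249/403.122 = 0.4471.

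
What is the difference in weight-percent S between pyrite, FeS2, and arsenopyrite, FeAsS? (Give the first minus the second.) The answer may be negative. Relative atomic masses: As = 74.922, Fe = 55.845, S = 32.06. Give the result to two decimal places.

33.76 percentage points

First mineral: 64.120 g S in 119.965 g formula = 53.45 wt% S.
Second mineral: 32.060 g S in 162.827 g formula = 19.69 wt% S.
53.45% − 19.69% gives a difference of 33.76 percentage points.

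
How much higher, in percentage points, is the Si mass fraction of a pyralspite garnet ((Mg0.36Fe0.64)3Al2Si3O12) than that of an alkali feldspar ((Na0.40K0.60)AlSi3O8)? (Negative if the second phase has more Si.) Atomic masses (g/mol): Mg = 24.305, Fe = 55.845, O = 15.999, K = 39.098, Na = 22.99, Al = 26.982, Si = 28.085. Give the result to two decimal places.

-12.82 percentage points

Si in (Mg0.36Fe0.64)3Al2Si3O12: molar mass 463.679 g/mol; 3×28.085 = 84.255 g → 18.17 wt%.
Si in (Na0.40K0.60)AlSi3O8: molar mass 271.884 g/mol; 3×28.085 = 84.255 g → 30.99 wt%.
Difference = 18.17 − 30.99 = -12.82 percentage points.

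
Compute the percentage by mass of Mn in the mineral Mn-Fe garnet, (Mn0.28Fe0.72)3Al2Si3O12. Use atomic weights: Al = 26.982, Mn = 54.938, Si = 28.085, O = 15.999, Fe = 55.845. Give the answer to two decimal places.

Formula mass = 0.84·54.938 + 2.16·55.845 + 2·26.982 + 3·28.085 + 12·15.999 = 496.980 g/mol, of which 46.148 g is Mn.
So Mn makes up 46.148/496.980 = 0.0929 of the mass, i.e. 9.29%.

9.29 mass %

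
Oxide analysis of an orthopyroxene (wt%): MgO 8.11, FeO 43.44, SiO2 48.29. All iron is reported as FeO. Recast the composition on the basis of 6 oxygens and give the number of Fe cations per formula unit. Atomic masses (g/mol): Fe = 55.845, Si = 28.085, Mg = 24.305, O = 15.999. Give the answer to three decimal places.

1.503 Fe apfu

MgO: 8.11/40.304 = 0.20122 mol → 0.20122 mol Mg, 0.20122 mol O.
FeO: 43.44/71.844 = 0.60464 mol → 0.60464 mol Fe, 0.60464 mol O.
SiO2: 48.29/60.083 = 0.80372 mol → 0.80372 mol Si, 1.60744 mol O.
Total oxygen = 2.41330 mol. Normalization factor = 6/2.41330 = 2.48622.
Fe per 6 O = 0.60464 × 2.48622 = 1.503.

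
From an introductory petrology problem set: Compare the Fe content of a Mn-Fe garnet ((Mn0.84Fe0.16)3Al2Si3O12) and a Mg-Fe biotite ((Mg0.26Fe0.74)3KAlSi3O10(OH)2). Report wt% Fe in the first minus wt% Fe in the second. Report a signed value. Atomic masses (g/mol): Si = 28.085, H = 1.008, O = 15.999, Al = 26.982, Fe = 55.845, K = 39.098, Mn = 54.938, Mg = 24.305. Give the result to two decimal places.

First mineral: 26.806 g Fe in 495.456 g formula = 5.41 wt% Fe.
Second mineral: 123.976 g Fe in 487.273 g formula = 25.44 wt% Fe.
5.41% − 25.44% gives a difference of -20.03 percentage points.

-20.03 percentage points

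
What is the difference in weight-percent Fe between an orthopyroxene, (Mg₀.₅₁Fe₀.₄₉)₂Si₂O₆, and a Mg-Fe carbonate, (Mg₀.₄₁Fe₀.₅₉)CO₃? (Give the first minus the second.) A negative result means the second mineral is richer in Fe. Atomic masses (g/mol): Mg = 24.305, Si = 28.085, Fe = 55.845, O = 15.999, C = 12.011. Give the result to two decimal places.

Fe in (Mg₀.₅₁Fe₀.₄₉)₂Si₂O₆: molar mass 231.683 g/mol; 0.98×55.845 = 54.728 g → 23.62 wt%.
Fe in (Mg₀.₄₁Fe₀.₅₉)CO₃: molar mass 102.922 g/mol; 0.59×55.845 = 32.949 g → 32.01 wt%.
Difference = 23.62 − 32.01 = -8.39 percentage points.

-8.39 percentage points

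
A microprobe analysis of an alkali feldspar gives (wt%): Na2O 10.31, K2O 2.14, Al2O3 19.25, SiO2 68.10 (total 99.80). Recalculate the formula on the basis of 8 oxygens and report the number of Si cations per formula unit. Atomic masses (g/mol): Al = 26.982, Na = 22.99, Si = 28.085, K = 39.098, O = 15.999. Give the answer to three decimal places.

3.000 Si apfu

Na2O: 10.31/61.979 = 0.16635 mol → 0.33270 mol Na, 0.16635 mol O.
K2O: 2.14/94.195 = 0.02272 mol → 0.04544 mol K, 0.02272 mol O.
Al2O3: 19.25/101.961 = 0.18880 mol → 0.37760 mol Al, 0.56640 mol O.
SiO2: 68.10/60.083 = 1.13343 mol → 1.13343 mol Si, 2.26686 mol O.
Total oxygen = 3.02233 mol. Normalization factor = 8/3.02233 = 2.64696.
Si per 8 O = 1.13343 × 2.64696 = 3.000.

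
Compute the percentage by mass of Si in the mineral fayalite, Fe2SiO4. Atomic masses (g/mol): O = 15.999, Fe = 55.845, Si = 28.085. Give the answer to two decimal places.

13.78 mass %

Molar mass of Fe2SiO4: 2×55.845 + 1×28.085 + 4×15.999 = 203.771 g/mol.
Mass of Si per formula unit: 1 × 28.085 = 28.085 g.
Weight fraction Si = 28.085 / 203.771 = 0.1378.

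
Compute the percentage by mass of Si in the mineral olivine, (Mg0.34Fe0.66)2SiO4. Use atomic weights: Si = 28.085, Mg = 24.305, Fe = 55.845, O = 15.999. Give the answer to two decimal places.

15.40 wt%

Molar mass of (Mg0.34Fe0.66)2SiO4: 0.68*24.305 + 1.32*55.845 + 1*28.085 + 4*15.999 = 182.324 g/mol.
Mass of Si per formula unit: 1 × 28.085 = 28.085 g.
Weight fraction Si = 28.085 / 182.324 = 0.1540.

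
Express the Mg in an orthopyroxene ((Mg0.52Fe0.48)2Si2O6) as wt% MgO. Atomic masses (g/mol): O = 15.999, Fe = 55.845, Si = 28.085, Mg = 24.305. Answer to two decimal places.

18.14 wt%

M((Mg0.52Fe0.48)2Si2O6) = 231.052 g/mol; M(MgO) = 40.304 g/mol.
Moles MgO per formula unit = 1.04 Mg ÷ 1 = 1.0400.
MgO fraction = (1.0400 × 40.304) / 231.052 = 41.916/231.052 = 0.1814.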